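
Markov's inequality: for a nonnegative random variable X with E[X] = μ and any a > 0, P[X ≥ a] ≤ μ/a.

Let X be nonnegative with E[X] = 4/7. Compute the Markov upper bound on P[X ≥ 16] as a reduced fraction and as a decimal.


μ = E[X] = 4/7, a = 16.
Markov: P[X ≥ 16] ≤ μ/a = (4/7)/16 = 1/28.
Numerically: ≈ 0.035714.
(Since a = 16 > μ = 0.571429, the bound 1/28 is < 1 and informative.)

P[X ≥ 16] ≤ 1/28 ≈ 0.035714.


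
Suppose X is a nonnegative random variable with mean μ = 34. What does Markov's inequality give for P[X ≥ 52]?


μ = E[X] = 34, a = 52.
Markov: P[X ≥ 52] ≤ μ/a = (34)/52 = 17/26.
Numerically: ≈ 0.6538.
(Since a = 52 > μ = 34.0000, the bound 17/26 is < 1 and informative.)

P[X ≥ 52] ≤ 17/26 ≈ 0.6538.


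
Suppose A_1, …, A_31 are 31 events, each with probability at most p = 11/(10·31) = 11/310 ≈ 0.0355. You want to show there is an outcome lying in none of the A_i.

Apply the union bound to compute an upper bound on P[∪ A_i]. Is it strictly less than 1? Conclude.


Union bound: P[∪_{i=1}^{31} A_i] ≤ Σ_i P[A_i] ≤ 31·p = 31·(11/310) = 11/10.
Numerically: 11/10 ≈ 1.1000.
Is 11/10 < 1? NO.
Since the bound 11/10 is ≥ 1, the union bound is uninformative here; it does NOT by itself certify existence.

31·p = 11/10 ≈ 1.1000; existence NOT certified by the union bound.


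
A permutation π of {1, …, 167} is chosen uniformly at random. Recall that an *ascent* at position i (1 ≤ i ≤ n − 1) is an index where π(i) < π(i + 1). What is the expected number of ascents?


Write X = Σ X_I over i = 1, …, 166, with X_I the indicator of one ascent.
There are 166 indicators.
For each fixed i, the pair (π(i), π(i+1)) is a uniformly random ordered pair of distinct values from {1, …, 167}; by symmetry P[π(i) < π(i+1)] = 1/2.
By linearity: E[X] = 166 · (1/2) = (167 − 1) · (1/2) = 83 ≈ 83.000000.

E[X] = 83 = 83.000000.


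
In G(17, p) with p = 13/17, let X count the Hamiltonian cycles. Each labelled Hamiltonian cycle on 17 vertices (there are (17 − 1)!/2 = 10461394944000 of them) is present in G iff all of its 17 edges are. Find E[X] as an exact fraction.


K_17 has (17 − 1)!/2 = 10461394944000 labelled Hamiltonian cycles.
For each such Hamiltonian cycle H, let X_H = 1 if all 17 edges of H are present in G. Then P[X_H = 1] = p^{17} = (13/17)^{17} = 8650415919381337933/827240261886336764177.
Summing the indicators: E[X] = Σ_H E[X_H] = 10461394944000 · p^{17} = 10461394944000 · 8650415919381337933/827240261886336764177 = 90495417362513040260241610752000/827240261886336764177.
Numerically: E[X] ≈ 1.09394e+11.

E[X] = 10461394944000 · (13/17)^{17} = 90495417362513040260241610752000/827240261886336764177 ≈ 1.09394e+11.


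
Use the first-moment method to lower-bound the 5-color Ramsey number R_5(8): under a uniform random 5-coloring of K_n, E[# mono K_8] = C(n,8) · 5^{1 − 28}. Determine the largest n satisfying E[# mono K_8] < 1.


We need C(n, 8) · 5^{1 − 28} < 1, i.e. C(n, 8) < 5^{28 − 1} = 7450580596923828125.
Check values of n near the boundary:
  n = 861: C(861, 8) = 7250034996615275865; 7250034996615275865 < 7450580596923828125? YES
  n = 862: C(862, 8) = 7317951015318931845; 7317951015318931845 < 7450580596923828125? YES
  n = 863: C(863, 8) = 7386423071602617757; 7386423071602617757 < 7450580596923828125? YES
  n = 864: C(864, 8) = 7455455062926006708; 7455455062926006708 < 7450580596923828125? NO
  n = 865: C(865, 8) = 7525050909487743060; 7525050909487743060 < 7450580596923828125? NO
  n = 866: C(866, 8) = 7595214554331451620; 7595214554331451620 < 7450580596923828125? NO
The largest n with C(n, 8) < 7450580596923828125 is n = 863 (where E[X] = 7386423071602617757/7450580596923828125 ≈ 0.99139). Hence R_5(8) > 863, i.e. R_5(8) ≥ 864.

Largest n = 863; hence R_5(8) > 863.


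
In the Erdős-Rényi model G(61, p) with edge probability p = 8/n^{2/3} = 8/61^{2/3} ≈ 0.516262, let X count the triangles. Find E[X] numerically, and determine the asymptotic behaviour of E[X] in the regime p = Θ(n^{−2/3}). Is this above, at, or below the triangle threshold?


Number of potential triangles: C(61, 3) = 35990.
Each occurs with probability p³ ≈ (0.516262)³ ≈ 1.37597420e-01.
By linearity: E[X] = C(61, 3)·p³ ≈ 35990 · 1.37597420e-01 ≈ 4952.131148.
Since α = 2/3 < 1, p = c/n^{2/3} ≫ 1/n is above the triangle threshold p ~ 1/n. Asymptotically E[X] ~ (c³/6)·n^{3(1−α)} = (8³/6)·n^{1} → ∞; triangles are abundant w.h.p.

E[X] ≈ 4952.131148; in regime p = Θ(1/n^{2/3}) E[X] diverges (above the triangle threshold p ~ 1/n).


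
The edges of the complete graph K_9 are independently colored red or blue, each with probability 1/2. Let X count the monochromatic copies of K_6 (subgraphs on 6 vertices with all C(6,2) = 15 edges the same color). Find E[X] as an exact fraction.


Let X = Σ_S X_S over the C(9, 6) = 84 subsets S of size 6, where X_S = 1 if the K_6 on S is monochromatic.
For a fixed S, the K_6 on S has C(6, 2) = 15 edges. P[all 15 edges red] = (1/2)^15, and likewise for blue, so P[monochromatic] = 2·(1/2)^15 = 2^{1 − 15} = 1/16384.
By linearity: E[X] = C(9, 6) · 2^{1 − 15} = 84 · 1/16384 = 21/4096.
Numerically: E[X] ≈ 0.0051.

E[X] = C(9,6)·2^(1−C(6,2)) = 21/4096 ≈ 0.0051.


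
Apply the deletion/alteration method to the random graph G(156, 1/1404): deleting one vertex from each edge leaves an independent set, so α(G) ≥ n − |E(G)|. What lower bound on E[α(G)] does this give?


E[|E(G)|] = C(156, 2)·p = 12090 · (1/1404) = 155/18.
E[α(G)] ≥ n − E[|E(G)|] = 156 − 155/18 = 2653/18.
Numerically: ≈ 147.38889.
(This is only a lower bound; the true E[α(G)] may be larger.)

E[α(G)] ≥ 2653/18 ≈ 147.38889.


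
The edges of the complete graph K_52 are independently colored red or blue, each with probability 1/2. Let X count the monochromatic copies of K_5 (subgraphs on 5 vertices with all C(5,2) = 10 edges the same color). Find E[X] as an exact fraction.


Let X = Σ_S X_S over the C(52, 5) = 2598960 subsets S of size 5, where X_S = 1 if the K_5 on S is monochromatic.
For a fixed S, the K_5 on S has C(5, 2) = 10 edges. P[all 10 edges red] = (1/2)^10, and likewise for blue, so P[monochromatic] = 2·(1/2)^10 = 2^{1 − 10} = 1/512.
By linearity: E[X] = C(52, 5) · 2^{1 − 10} = 2598960 · 1/512 = 162435/32.
Numerically: E[X] ≈ 5076.094.

E[X] = C(52,5)·2^(1−C(5,2)) = 162435/32 ≈ 5076.094.


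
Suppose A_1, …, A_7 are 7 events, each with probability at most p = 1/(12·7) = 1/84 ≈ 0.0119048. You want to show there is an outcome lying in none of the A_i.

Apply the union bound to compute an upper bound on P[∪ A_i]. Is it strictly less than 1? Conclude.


Union bound: P[∪_{i=1}^{7} A_i] ≤ Σ_i P[A_i] ≤ 7·p = 7·(1/84) = 1/12.
Numerically: 1/12 ≈ 0.0833333.
Is 1/12 < 1? YES.
Since P[∪ A_i] ≤ 1/12 < 1, the complement has P[∩ A_i^c] ≥ 1 − 1/12 = 11/12 > 0, so some outcome avoids every A_i.

7·p = 1/12 ≈ 0.0833333; existence CERTIFIED by the union bound.


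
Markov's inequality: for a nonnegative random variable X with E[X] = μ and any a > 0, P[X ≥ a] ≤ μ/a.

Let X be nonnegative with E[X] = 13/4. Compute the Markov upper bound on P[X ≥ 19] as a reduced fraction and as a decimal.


μ = E[X] = 13/4, a = 19.
Markov: P[X ≥ 19] ≤ μ/a = (13/4)/19 = 13/76.
Numerically: ≈ 0.1711.
(Since a = 19 > μ = 3.2500, the bound 13/76 is < 1 and informative.)

P[X ≥ 19] ≤ 13/76 ≈ 0.1711.


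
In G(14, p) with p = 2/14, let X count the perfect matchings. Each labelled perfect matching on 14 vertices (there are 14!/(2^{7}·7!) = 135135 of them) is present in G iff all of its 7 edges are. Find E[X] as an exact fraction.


K_14 has 14!/(2^{7}·7!) = 135135 labelled perfect matchings.
For each such perfect matching H, let X_H = 1 if all 7 edges of H are present in G. Then P[X_H = 1] = p^{7} = (1/7)^{7} = 1/823543.
Summing the indicators: E[X] = Σ_H E[X_H] = 135135 · p^{7} = 135135 · 1/823543 = 19305/117649.
Numerically: E[X] ≈ 0.1641.

E[X] = 135135 · (1/7)^{7} = 19305/117649 ≈ 0.1641.


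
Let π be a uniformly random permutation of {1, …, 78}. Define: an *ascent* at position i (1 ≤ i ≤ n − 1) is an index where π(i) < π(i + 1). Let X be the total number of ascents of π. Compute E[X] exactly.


Write X = Σ X_I over i = 1, …, 77, with X_I the indicator of one ascent.
There are 77 indicators.
For each fixed i, the pair (π(i), π(i+1)) is a uniformly random ordered pair of distinct values from {1, …, 78}; by symmetry P[π(i) < π(i+1)] = 1/2.
By linearity: E[X] = 77 · (1/2) = (78 − 1) · (1/2) = 77/2 ≈ 38.5000.

E[X] = 77/2 = 38.5000.


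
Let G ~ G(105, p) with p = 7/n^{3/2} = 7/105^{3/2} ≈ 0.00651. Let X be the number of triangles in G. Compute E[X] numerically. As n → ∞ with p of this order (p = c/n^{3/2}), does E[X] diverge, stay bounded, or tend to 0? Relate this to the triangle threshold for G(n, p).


Number of potential triangles: C(105, 3) = 187460.
Each occurs with probability p³ ≈ (0.00651)³ ≈ 2.75386e-07.
By linearity: E[X] = C(105, 3)·p³ ≈ 187460 · 2.75386e-07 ≈ 0.052.
Since α = 3/2 > 1, p = c/n^{3/2} = o(1/n) is below the triangle threshold p ~ 1/n. Asymptotically E[X] ~ (c³/6)·n^{3(1−α)} = (7³/6)·n^{-1.5} → 0, so by Markov's inequality G has no triangles w.h.p.

E[X] ≈ 0.052; in regime p = Θ(1/n^{3/2}) E[X] tends to 0 (below the triangle threshold p ~ 1/n).


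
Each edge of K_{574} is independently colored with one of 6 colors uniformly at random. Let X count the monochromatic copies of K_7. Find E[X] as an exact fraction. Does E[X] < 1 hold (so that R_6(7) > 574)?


E[X] = C(574, 7) · 6^{1 − 21} = 3926481655188664 · 6^{−20} = 3926481655188664/3656158440062976.
As a reduced fraction: E[X] = 490810206898583/457019805007872 ≈ 1.0739.
Is E[X] < 1? NO.
Since E[X] ≥ 1, the first-moment bound is inconclusive at n = 574; it does NOT by itself certify R_6(7) > 574.

E[X] = 490810206898583/457019805007872 ≈ 1.0739; E[X] ≥ 1; first-moment method inconclusive here.


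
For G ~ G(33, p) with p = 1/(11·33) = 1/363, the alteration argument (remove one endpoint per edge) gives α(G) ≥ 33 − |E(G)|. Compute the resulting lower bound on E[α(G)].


E[|E(G)|] = C(33, 2)·p = 528 · (1/363) = 16/11.
E[α(G)] ≥ n − E[|E(G)|] = 33 − 16/11 = 347/11.
Numerically: ≈ 31.545455.
(This is only a lower bound; the true E[α(G)] may be larger.)

E[α(G)] ≥ 347/11 ≈ 31.545455.


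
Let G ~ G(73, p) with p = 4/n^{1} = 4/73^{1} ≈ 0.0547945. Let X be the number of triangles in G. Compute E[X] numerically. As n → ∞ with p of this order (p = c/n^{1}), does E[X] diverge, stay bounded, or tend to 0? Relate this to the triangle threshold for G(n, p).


Number of potential triangles: C(73, 3) = 62196.
Each occurs with probability p³ ≈ (0.0547945)³ ≈ 1.64517232e-04.
By linearity: E[X] = C(73, 3)·p³ ≈ 62196 · 1.64517232e-04 ≈ 10.232314.
Here α = 1, so p = 4/n is exactly at the triangle threshold p ~ 1/n. Asymptotically E[X] → c³/6 = 4³/6 = 32/3 ≈ 10.666667, a bounded constant. In this regime the triangle count is asymptotically Poisson(c³/6).

E[X] ≈ 10.232314; in regime p = Θ(1/n^{1}) E[X] stays bounded (at the triangle threshold p ~ 1/n).


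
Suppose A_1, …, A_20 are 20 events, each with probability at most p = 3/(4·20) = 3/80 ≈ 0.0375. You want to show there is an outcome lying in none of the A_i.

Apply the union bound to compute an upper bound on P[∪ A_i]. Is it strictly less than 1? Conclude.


Union bound: P[∪_{i=1}^{20} A_i] ≤ Σ_i P[A_i] ≤ 20·p = 20·(3/80) = 3/4.
Numerically: 3/4 ≈ 0.7500.
Is 3/4 < 1? YES.
Since P[∪ A_i] ≤ 3/4 < 1, the complement has P[∩ A_i^c] ≥ 1 − 3/4 = 1/4 > 0, so some outcome avoids every A_i.

20·p = 3/4 ≈ 0.7500; existence CERTIFIED by the union bound.


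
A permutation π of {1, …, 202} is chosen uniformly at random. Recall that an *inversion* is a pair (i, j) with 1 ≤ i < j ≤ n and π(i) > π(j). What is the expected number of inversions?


Write X = Σ X_I over the C(202, 2) = 20301 pairs i < j, with X_I the indicator of one inversion.
There are 20301 indicators.
For each fixed pair i < j, the values π(i) and π(j) are two distinct elements of {1, …, 202} in uniformly random order; by symmetry P[π(i) > π(j)] = 1/2.
By linearity: E[X] = 20301 · (1/2) = C(202, 2) · (1/2) = 20301/2 = 20301/2 ≈ 10150.5000.

E[X] = 20301/2 = 10150.5000.


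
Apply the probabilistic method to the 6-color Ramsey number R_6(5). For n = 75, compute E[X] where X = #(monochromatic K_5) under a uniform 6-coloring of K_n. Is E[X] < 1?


E[X] = C(75, 5) · 6^{1 − 10} = 17259390 · 6^{−9} = 17259390/10077696.
As a reduced fraction: E[X] = 958855/559872 ≈ 1.713.
Is E[X] < 1? NO.
Since E[X] ≥ 1, the first-moment bound is inconclusive at n = 75; it does NOT by itself certify R_6(5) > 75.

E[X] = 958855/559872 ≈ 1.713; E[X] ≥ 1; first-moment method inconclusive here.


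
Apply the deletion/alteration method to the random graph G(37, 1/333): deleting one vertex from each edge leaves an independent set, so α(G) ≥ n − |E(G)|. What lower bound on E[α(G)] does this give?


E[|E(G)|] = C(37, 2)·p = 666 · (1/333) = 2.
E[α(G)] ≥ n − E[|E(G)|] = 37 − 2 = 35.
Numerically: ≈ 35.0000.
(This is only a lower bound; the true E[α(G)] may be larger.)

E[α(G)] ≥ 35 ≈ 35.0000.


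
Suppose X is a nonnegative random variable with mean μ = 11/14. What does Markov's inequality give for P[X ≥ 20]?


μ = E[X] = 11/14, a = 20.
Markov: P[X ≥ 20] ≤ μ/a = (11/14)/20 = 11/280.
Numerically: ≈ 0.03929.
(Since a = 20 > μ = 0.78571, the bound 11/280 is < 1 and informative.)

P[X ≥ 20] ≤ 11/280 ≈ 0.03929.


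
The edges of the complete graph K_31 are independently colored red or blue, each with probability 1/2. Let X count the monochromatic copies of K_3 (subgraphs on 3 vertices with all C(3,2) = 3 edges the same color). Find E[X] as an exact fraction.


Let X = Σ_S X_S over the C(31, 3) = 4495 subsets S of size 3, where X_S = 1 if the K_3 on S is monochromatic.
For a fixed S, the K_3 on S has C(3, 2) = 3 edges. P[all 3 edges red] = (1/2)^3, and likewise for blue, so P[monochromatic] = 2·(1/2)^3 = 2^{1 − 3} = 1/4.
Summing: E[X] = C(31, 3) · 2^{1 − 3} = 4495 · 1/4 = 4495/4.
Numerically: E[X] ≈ 1123.750000.

E[X] = C(31,3)·2^(1−C(3,2)) = 4495/4 ≈ 1123.750000.


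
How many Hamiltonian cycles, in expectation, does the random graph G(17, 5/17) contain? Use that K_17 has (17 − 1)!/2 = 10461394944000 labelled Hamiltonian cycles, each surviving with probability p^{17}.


K_17 has (17 − 1)!/2 = 10461394944000 labelled Hamiltonian cycles.
For each such Hamiltonian cycle H, let X_H = 1 if all 17 edges of H are present in G. Then P[X_H = 1] = p^{17} = (5/17)^{17} = 762939453125/827240261886336764177.
By linearity of expectation: E[X] = Σ_H E[X_H] = 10461394944000 · p^{17} = 10461394944000 · 762939453125/827240261886336764177 = 7981410937500000000000000/827240261886336764177.
Numerically: E[X] ≈ 9648.24.

E[X] = 10461394944000 · (5/17)^{17} = 7981410937500000000000000/827240261886336764177 ≈ 9648.24.


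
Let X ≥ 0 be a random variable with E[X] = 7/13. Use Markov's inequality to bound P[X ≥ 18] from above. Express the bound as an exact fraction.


μ = E[X] = 7/13, a = 18.
Markov: P[X ≥ 18] ≤ μ/a = (7/13)/18 = 7/234.
Numerically: ≈ 0.02991.
(Since a = 18 > μ = 0.53846, the bound 7/234 is < 1 and informative.)

P[X ≥ 18] ≤ 7/234 ≈ 0.02991.


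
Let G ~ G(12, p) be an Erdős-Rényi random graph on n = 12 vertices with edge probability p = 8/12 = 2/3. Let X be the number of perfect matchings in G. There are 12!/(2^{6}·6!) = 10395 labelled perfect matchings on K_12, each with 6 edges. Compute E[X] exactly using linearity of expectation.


K_12 has 12!/(2^{6}·6!) = 10395 labelled perfect matchings.
For each such perfect matching H, let X_H = 1 if all 6 edges of H are present in G. Then P[X_H = 1] = p^{6} = (2/3)^{6} = 64/729.
By linearity of expectation: E[X] = Σ_H E[X_H] = 10395 · p^{6} = 10395 · 64/729 = 24640/27.
Numerically: E[X] ≈ 912.593.

E[X] = 10395 · (2/3)^{6} = 24640/27 ≈ 912.593.


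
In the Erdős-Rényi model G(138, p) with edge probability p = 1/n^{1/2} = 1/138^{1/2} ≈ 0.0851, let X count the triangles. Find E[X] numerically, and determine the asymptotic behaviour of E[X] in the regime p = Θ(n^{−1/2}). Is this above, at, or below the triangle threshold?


Number of potential triangles: C(138, 3) = 428536.
Each occurs with probability p³ ≈ (0.0851)³ ≈ 6.16853e-04.
By linearity: E[X] = C(138, 3)·p³ ≈ 428536 · 6.16853e-04 ≈ 264.344.
Since α = 1/2 < 1, p = c/n^{1/2} ≫ 1/n is above the triangle threshold p ~ 1/n. Asymptotically E[X] ~ (c³/6)·n^{3(1−α)} = (1³/6)·n^{1.5} → ∞; triangles are abundant w.h.p.

E[X] ≈ 264.344; in regime p = Θ(1/n^{1/2}) E[X] diverges (above the triangle threshold p ~ 1/n).


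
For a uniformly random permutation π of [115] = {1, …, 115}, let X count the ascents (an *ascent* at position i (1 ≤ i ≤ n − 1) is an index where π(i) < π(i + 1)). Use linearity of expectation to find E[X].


Write X = Σ X_I over i = 1, …, 114, with X_I the indicator of one ascent.
There are 114 indicators.
For each fixed i, the pair (π(i), π(i+1)) is a uniformly random ordered pair of distinct values from {1, …, 115}; by symmetry P[π(i) < π(i+1)] = 1/2.
By linearity: E[X] = 114 · (1/2) = (115 − 1) · (1/2) = 57 ≈ 57.000.

E[X] = 57 = 57.000.


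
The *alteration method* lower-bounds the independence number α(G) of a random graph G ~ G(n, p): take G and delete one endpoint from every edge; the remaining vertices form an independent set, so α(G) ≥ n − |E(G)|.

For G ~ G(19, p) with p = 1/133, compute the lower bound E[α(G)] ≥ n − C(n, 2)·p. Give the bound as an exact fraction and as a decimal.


E[|E(G)|] = C(19, 2)·p = 171 · (1/133) = 9/7.
E[α(G)] ≥ n − E[|E(G)|] = 19 − 9/7 = 124/7.
Numerically: ≈ 17.71429.
(This is only a lower bound; the true E[α(G)] may be larger.)

E[α(G)] ≥ 124/7 ≈ 17.71429.


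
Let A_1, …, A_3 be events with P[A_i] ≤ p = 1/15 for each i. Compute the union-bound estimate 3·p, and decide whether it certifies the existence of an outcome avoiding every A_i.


Union bound: P[∪_{i=1}^{3} A_i] ≤ Σ_i P[A_i] ≤ 3·p = 3·(1/15) = 1/5.
Numerically: 1/5 ≈ 0.2000.
Is 1/5 < 1? YES.
Since P[∪ A_i] ≤ 1/5 < 1, the complement has P[∩ A_i^c] ≥ 1 − 1/5 = 4/5 > 0, so some outcome avoids every A_i.

3·p = 1/5 ≈ 0.2000; existence CERTIFIED by the union bound.


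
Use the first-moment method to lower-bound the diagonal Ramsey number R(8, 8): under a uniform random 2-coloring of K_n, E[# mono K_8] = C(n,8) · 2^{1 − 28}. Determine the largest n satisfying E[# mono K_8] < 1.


We need C(n, 8) · 2^{1 − 28} < 1, i.e. C(n, 8) < 2^{28 − 1} = 134217728.
Check values of n near the boundary:
  n = 41: C(41, 8) = 95548245; 95548245 < 134217728? YES
  n = 42: C(42, 8) = 118030185; 118030185 < 134217728? YES
  n = 43: C(43, 8) = 145008513; 145008513 < 134217728? NO
  n = 44: C(44, 8) = 177232627; 177232627 < 134217728? NO
The largest n with C(n, 8) < 134217728 is n = 42 (where E[X] = 118030185/134217728 ≈ 0.879). Hence R(8, 8) > 42, i.e. R(8, 8) ≥ 43.

Largest n = 42; hence R(8, 8) > 42.


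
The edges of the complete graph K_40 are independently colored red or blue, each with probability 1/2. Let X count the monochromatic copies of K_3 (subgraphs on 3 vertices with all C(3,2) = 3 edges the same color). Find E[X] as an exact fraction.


Let X = Σ_S X_S over the C(40, 3) = 9880 subsets S of size 3, where X_S = 1 if the K_3 on S is monochromatic.
For a fixed S, the K_3 on S has C(3, 2) = 3 edges. P[all 3 edges red] = (1/2)^3, and likewise for blue, so P[monochromatic] = 2·(1/2)^3 = 2^{1 − 3} = 1/4.
Summing: E[X] = C(40, 3) · 2^{1 − 3} = 9880 · 1/4 = 2470.
Numerically: E[X] ≈ 2470.000.

E[X] = C(40,3)·2^(1−C(3,2)) = 2470 ≈ 2470.000.


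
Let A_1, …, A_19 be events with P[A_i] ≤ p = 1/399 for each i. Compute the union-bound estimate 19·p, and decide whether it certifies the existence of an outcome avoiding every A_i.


Union bound: P[∪_{i=1}^{19} A_i] ≤ Σ_i P[A_i] ≤ 19·p = 19·(1/399) = 1/21.
Numerically: 1/21 ≈ 0.0476.
Is 1/21 < 1? YES.
Since P[∪ A_i] ≤ 1/21 < 1, the complement has P[∩ A_i^c] ≥ 1 − 1/21 = 20/21 > 0, so some outcome avoids every A_i.

19·p = 1/21 ≈ 0.0476; existence CERTIFIED by the union bound.


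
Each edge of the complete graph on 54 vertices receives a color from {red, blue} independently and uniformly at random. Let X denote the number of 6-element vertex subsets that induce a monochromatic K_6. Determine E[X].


Let X = Σ_S X_S over the C(54, 6) = 25827165 subsets S of size 6, where X_S = 1 if the K_6 on S is monochromatic.
For a fixed S, the K_6 on S has C(6, 2) = 15 edges. P[all 15 edges red] = (1/2)^15, and likewise for blue, so P[monochromatic] = 2·(1/2)^15 = 2^{1 − 15} = 1/16384.
By linearity of expectation: E[X] = C(54, 6) · 2^{1 − 15} = 25827165 · 1/16384 = 25827165/16384.
Numerically: E[X] ≈ 1576.365051.

E[X] = C(54,6)·2^(1−C(6,2)) = 25827165/16384 ≈ 1576.365051.


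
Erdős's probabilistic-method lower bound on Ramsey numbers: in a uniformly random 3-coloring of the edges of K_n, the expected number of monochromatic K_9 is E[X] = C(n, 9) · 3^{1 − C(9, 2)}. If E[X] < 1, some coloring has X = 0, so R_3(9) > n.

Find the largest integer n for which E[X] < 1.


We need C(n, 9) · 3^{1 − 36} < 1, i.e. C(n, 9) < 3^{36 − 1} = 50031545098999707.
Check values of n near the boundary:
  n = 298: C(298, 9) = 45207677551849890; 45207677551849890 < 50031545098999707? YES
  n = 299: C(299, 9) = 46610674441390059; 46610674441390059 < 50031545098999707? YES
  n = 300: C(300, 9) = 48052241692154700; 48052241692154700 < 50031545098999707? YES
  n = 301: C(301, 9) = 49533303936090975; 49533303936090975 < 50031545098999707? YES
  n = 302: C(302, 9) = 51054804739588650; 51054804739588650 < 50031545098999707? NO
  n = 303: C(303, 9) = 52617706925494425; 52617706925494425 < 50031545098999707? NO
  n = 304: C(304, 9) = 54222992899492560; 54222992899492560 < 50031545098999707? NO
The largest n with C(n, 9) < 50031545098999707 is n = 301 (where E[X] = 16511101312030325/16677181699666569 ≈ 0.99004). Hence R_3(9) > 301, i.e. R_3(9) ≥ 302.

Largest n = 301; hence R_3(9) > 301.


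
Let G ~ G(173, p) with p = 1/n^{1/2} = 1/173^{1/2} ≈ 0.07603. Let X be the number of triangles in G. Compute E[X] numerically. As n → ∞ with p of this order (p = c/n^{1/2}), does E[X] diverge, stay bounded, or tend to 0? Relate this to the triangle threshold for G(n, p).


Number of potential triangles: C(173, 3) = 848046.
Each occurs with probability p³ ≈ (0.07603)³ ≈ 4.394716e-04.
By linearity: E[X] = C(173, 3)·p³ ≈ 848046 · 4.394716e-04 ≈ 372.6922.
Since α = 1/2 < 1, p = c/n^{1/2} ≫ 1/n is above the triangle threshold p ~ 1/n. Asymptotically E[X] ~ (c³/6)·n^{3(1−α)} = (1³/6)·n^{1.5} → ∞; triangles are abundant w.h.p.

E[X] ≈ 372.6922; in regime p = Θ(1/n^{1/2}) E[X] diverges (above the triangle threshold p ~ 1/n).


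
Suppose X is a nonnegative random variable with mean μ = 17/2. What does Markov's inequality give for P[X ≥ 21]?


μ = E[X] = 17/2, a = 21.
Markov: P[X ≥ 21] ≤ μ/a = (17/2)/21 = 17/42.
Numerically: ≈ 0.404762.
(Since a = 21 > μ = 8.500000, the bound 17/42 is < 1 and informative.)

P[X ≥ 21] ≤ 17/42 ≈ 0.404762.


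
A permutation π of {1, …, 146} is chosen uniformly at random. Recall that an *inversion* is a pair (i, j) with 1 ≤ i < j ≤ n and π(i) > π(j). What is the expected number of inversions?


Write X = Σ X_I over the C(146, 2) = 10585 pairs i < j, with X_I the indicator of one inversion.
There are 10585 indicators.
For each fixed pair i < j, the values π(i) and π(j) are two distinct elements of {1, …, 146} in uniformly random order; by symmetry P[π(i) > π(j)] = 1/2.
By linearity: E[X] = 10585 · (1/2) = C(146, 2) · (1/2) = 10585/2 = 10585/2 ≈ 5292.50000.

E[X] = 10585/2 = 5292.50000.


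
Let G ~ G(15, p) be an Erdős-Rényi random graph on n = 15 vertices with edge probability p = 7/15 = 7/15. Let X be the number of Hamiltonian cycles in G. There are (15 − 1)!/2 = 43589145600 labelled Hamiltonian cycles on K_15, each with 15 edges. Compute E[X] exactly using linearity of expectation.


K_15 has (15 − 1)!/2 = 43589145600 labelled Hamiltonian cycles.
For each such Hamiltonian cycle H, let X_H = 1 if all 15 edges of H are present in G. Then P[X_H = 1] = p^{15} = (7/15)^{15} = 4747561509943/437893890380859375.
By linearity: E[X] = Σ_H E[X_H] = 43589145600 · p^{15} = 43589145600 · 4747561509943/437893890380859375 = 34064551424174695424/72081298828125.
Numerically: E[X] ≈ 4.726e+05.

E[X] = 43589145600 · (7/15)^{15} = 34064551424174695424/72081298828125 ≈ 4.726e+05.


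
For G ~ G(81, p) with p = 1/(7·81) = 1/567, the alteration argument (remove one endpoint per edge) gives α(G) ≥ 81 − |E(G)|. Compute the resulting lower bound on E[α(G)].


E[|E(G)|] = C(81, 2)·p = 3240 · (1/567) = 40/7.
E[α(G)] ≥ n − E[|E(G)|] = 81 − 40/7 = 527/7.
Numerically: ≈ 75.28571.
(This is only a lower bound; the true E[α(G)] may be larger.)

E[α(G)] ≥ 527/7 ≈ 75.28571.


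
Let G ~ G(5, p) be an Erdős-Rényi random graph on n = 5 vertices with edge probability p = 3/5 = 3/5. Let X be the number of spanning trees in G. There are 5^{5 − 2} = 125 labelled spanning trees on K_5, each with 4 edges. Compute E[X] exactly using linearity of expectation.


K_5 has 5^{5 − 2} = 125 labelled spanning trees.
For each such spanning tree H, let X_H = 1 if all 4 edges of H are present in G. Then P[X_H = 1] = p^{4} = (3/5)^{4} = 81/625.
By linearity: E[X] = Σ_H E[X_H] = 125 · p^{4} = 125 · 81/625 = 81/5.
Numerically: E[X] ≈ 16.2.

E[X] = 125 · (3/5)^{4} = 81/5 ≈ 16.2.


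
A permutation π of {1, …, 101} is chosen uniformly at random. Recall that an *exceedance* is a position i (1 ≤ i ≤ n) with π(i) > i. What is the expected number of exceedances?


Write X = Σ_{i=1}^{101} X_i, where X_i = 1_{π(i) > i}.
For each fixed i, π(i) is uniform over {1, …, 101} (marginal of a uniform permutation), so P[π(i) > i] = (n − i)/n. Summing: Σ_{i=1}^{101} (n − i)/n = (0 + 1 + … + 100)/101 = 101(101 − 1)/(2·101) = (101 − 1)/2.
Hence E[X] = Σ_{i=1}^{101} (101 − i)/101 = 50 ≈ 50.00000.

E[X] = 50 = 50.00000.


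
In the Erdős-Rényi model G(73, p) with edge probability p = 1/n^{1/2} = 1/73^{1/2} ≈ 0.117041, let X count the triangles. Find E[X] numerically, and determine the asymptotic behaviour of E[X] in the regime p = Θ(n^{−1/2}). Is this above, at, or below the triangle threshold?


Number of potential triangles: C(73, 3) = 62196.
Each occurs with probability p³ ≈ (0.117041)³ ≈ 1.60330339e-03.
By linearity: E[X] = C(73, 3)·p³ ≈ 62196 · 1.60330339e-03 ≈ 99.719057.
Since α = 1/2 < 1, p = c/n^{1/2} ≫ 1/n is above the triangle threshold p ~ 1/n. Asymptotically E[X] ~ (c³/6)·n^{3(1−α)} = (1³/6)·n^{1.5} → ∞; triangles are abundant w.h.p.

E[X] ≈ 99.719057; in regime p = Θ(1/n^{1/2}) E[X] diverges (above the triangle threshold p ~ 1/n).


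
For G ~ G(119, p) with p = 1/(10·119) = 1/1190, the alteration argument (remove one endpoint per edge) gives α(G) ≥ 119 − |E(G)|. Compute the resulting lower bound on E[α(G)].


E[|E(G)|] = C(119, 2)·p = 7021 · (1/1190) = 59/10.
E[α(G)] ≥ n − E[|E(G)|] = 119 − 59/10 = 1131/10.
Numerically: ≈ 113.100.
(This is only a lower bound; the true E[α(G)] may be larger.)

E[α(G)] ≥ 1131/10 ≈ 113.100.


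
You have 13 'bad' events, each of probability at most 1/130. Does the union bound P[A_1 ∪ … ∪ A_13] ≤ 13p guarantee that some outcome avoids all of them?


Union bound: P[∪_{i=1}^{13} A_i] ≤ Σ_i P[A_i] ≤ 13·p = 13·(1/130) = 1/10.
Numerically: 1/10 ≈ 0.1000000.
Is 1/10 < 1? YES.
Since P[∪ A_i] ≤ 1/10 < 1, the complement has P[∩ A_i^c] ≥ 1 − 1/10 = 9/10 > 0, so some outcome avoids every A_i.

13·p = 1/10 ≈ 0.1000000; existence CERTIFIED by the union bound.


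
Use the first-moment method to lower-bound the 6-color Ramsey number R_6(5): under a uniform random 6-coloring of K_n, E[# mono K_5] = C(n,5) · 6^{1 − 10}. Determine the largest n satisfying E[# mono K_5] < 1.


We need C(n, 5) · 6^{1 − 10} < 1, i.e. C(n, 5) < 6^{10 − 1} = 10077696.
Check values of n near the boundary:
  n = 61: C(61, 5) = 5949147; 5949147 < 10077696? YES
  n = 62: C(62, 5) = 6471002; 6471002 < 10077696? YES
  n = 63: C(63, 5) = 7028847; 7028847 < 10077696? YES
  n = 64: C(64, 5) = 7624512; 7624512 < 10077696? YES
  n = 65: C(65, 5) = 8259888; 8259888 < 10077696? YES
  n = 66: C(66, 5) = 8936928; 8936928 < 10077696? YES
  n = 67: C(67, 5) = 9657648; 9657648 < 10077696? YES
  n = 68: C(68, 5) = 10424128; 10424128 < 10077696? NO
The largest n with C(n, 5) < 10077696 is n = 67 (where E[X] = 67067/69984 ≈ 0.95832). Hence R_6(5) > 67, i.e. R_6(5) ≥ 68.

Largest n = 67; hence R_6(5) > 67.


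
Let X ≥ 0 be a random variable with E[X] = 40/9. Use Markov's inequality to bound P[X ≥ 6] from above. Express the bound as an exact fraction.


μ = E[X] = 40/9, a = 6.
Markov: P[X ≥ 6] ≤ μ/a = (40/9)/6 = 20/27.
Numerically: ≈ 0.741.
(Since a = 6 > μ = 4.444, the bound 20/27 is < 1 and informative.)

P[X ≥ 6] ≤ 20/27 ≈ 0.741.


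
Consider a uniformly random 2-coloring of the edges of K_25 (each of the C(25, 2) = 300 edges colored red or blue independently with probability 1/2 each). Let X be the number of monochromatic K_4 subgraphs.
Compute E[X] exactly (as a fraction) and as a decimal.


Let X = Σ_S X_S over the C(25, 4) = 12650 subsets S of size 4, where X_S = 1 if the K_4 on S is monochromatic.
For a fixed S, the K_4 on S has C(4, 2) = 6 edges. P[all 6 edges red] = (1/2)^6, and likewise for blue, so P[monochromatic] = 2·(1/2)^6 = 2^{1 − 6} = 1/32.
Summing: E[X] = C(25, 4) · 2^{1 − 6} = 12650 · 1/32 = 6325/16.
Numerically: E[X] ≈ 395.31250.

E[X] = C(25,4)·2^(1−C(4,2)) = 6325/16 ≈ 395.31250.


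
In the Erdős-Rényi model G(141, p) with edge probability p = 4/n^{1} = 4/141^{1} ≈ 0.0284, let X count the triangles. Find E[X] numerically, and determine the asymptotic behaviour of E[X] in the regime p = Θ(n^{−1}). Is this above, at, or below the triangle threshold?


Number of potential triangles: C(141, 3) = 457310.
Each occurs with probability p³ ≈ (0.0284)³ ≈ 2.28309e-05.
By linearity: E[X] = C(141, 3)·p³ ≈ 457310 · 2.28309e-05 ≈ 10.441.
Here α = 1, so p = 4/n is exactly at the triangle threshold p ~ 1/n. Asymptotically E[X] → c³/6 = 4³/6 = 32/3 ≈ 10.667, a bounded constant. In this regime the triangle count is asymptotically Poisson(c³/6).

E[X] ≈ 10.441; in regime p = Θ(1/n^{1}) E[X] stays bounded (at the triangle threshold p ~ 1/n).


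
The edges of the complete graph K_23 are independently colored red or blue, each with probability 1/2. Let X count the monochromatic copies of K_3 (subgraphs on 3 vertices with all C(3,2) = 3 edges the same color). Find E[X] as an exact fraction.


Let X = Σ_S X_S over the C(23, 3) = 1771 subsets S of size 3, where X_S = 1 if the K_3 on S is monochromatic.
For a fixed S, the K_3 on S has C(3, 2) = 3 edges. P[all 3 edges red] = (1/2)^3, and likewise for blue, so P[monochromatic] = 2·(1/2)^3 = 2^{1 − 3} = 1/4.
By linearity: E[X] = C(23, 3) · 2^{1 − 3} = 1771 · 1/4 = 1771/4.
Numerically: E[X] ≈ 442.75000.

E[X] = C(23,3)·2^(1−C(3,2)) = 1771/4 ≈ 442.75000.


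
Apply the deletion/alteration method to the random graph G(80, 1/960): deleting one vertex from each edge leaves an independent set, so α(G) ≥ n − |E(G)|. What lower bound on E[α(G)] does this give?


E[|E(G)|] = C(80, 2)·p = 3160 · (1/960) = 79/24.
E[α(G)] ≥ n − E[|E(G)|] = 80 − 79/24 = 1841/24.
Numerically: ≈ 76.708.
(This is only a lower bound; the true E[α(G)] may be larger.)

E[α(G)] ≥ 1841/24 ≈ 76.708.


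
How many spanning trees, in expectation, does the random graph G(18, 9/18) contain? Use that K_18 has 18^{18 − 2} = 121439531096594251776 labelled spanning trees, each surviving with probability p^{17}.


K_18 has 18^{18 − 2} = 121439531096594251776 labelled spanning trees.
For each such spanning tree H, let X_H = 1 if all 17 edges of H are present in G. Then P[X_H = 1] = p^{17} = (1/2)^{17} = 1/131072.
Summing the indicators: E[X] = Σ_H E[X_H] = 121439531096594251776 · p^{17} = 121439531096594251776 · 1/131072 = 1853020188851841/2.
Numerically: E[X] ≈ 9.27e+14.

E[X] = 121439531096594251776 · (1/2)^{17} = 1853020188851841/2 ≈ 9.27e+14.


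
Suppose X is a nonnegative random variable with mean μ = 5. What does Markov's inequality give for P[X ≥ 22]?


μ = E[X] = 5, a = 22.
Markov: P[X ≥ 22] ≤ μ/a = (5)/22 = 5/22.
Numerically: ≈ 0.2273.
(Since a = 22 > μ = 5.0000, the bound 5/22 is < 1 and informative.)

P[X ≥ 22] ≤ 5/22 ≈ 0.2273.


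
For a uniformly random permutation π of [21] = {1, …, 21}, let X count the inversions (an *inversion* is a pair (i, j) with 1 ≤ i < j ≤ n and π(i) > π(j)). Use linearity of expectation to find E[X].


Write X = Σ X_I over the C(21, 2) = 210 pairs i < j, with X_I the indicator of one inversion.
There are 210 indicators.
For each fixed pair i < j, the values π(i) and π(j) are two distinct elements of {1, …, 21} in uniformly random order; by symmetry P[π(i) > π(j)] = 1/2.
By linearity: E[X] = 210 · (1/2) = C(21, 2) · (1/2) = 210/2 = 105 ≈ 105.00000.

E[X] = 105 = 105.00000.


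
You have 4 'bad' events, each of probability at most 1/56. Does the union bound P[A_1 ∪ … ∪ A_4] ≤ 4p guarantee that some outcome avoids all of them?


Union bound: P[∪_{i=1}^{4} A_i] ≤ Σ_i P[A_i] ≤ 4·p = 4·(1/56) = 1/14.
Numerically: 1/14 ≈ 0.071429.
Is 1/14 < 1? YES.
Since P[∪ A_i] ≤ 1/14 < 1, the complement has P[∩ A_i^c] ≥ 1 − 1/14 = 13/14 > 0, so some outcome avoids every A_i.

4·p = 1/14 ≈ 0.071429; existence CERTIFIED by the union bound.


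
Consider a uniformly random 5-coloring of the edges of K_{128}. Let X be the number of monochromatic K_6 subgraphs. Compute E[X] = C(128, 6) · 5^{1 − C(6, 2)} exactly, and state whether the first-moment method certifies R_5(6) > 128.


E[X] = C(128, 6) · 5^{1 − 15} = 5423611200 · 5^{−14} = 5423611200/6103515625.
As a reduced fraction: E[X] = 216944448/244140625 ≈ 0.8886045.
Is E[X] < 1? YES.
Since E[X] < 1, there exists a 5-coloring of K_{128} with no monochromatic K_6; hence R_5(6) > 128.

E[X] = 216944448/244140625 ≈ 0.8886045; E[X] < 1, so R_5(6) > 128.


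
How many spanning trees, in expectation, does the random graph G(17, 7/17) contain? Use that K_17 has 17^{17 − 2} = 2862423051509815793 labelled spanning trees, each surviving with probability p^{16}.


K_17 has 17^{17 − 2} = 2862423051509815793 labelled spanning trees.
For each such spanning tree H, let X_H = 1 if all 16 edges of H are present in G. Then P[X_H = 1] = p^{16} = (7/17)^{16} = 33232930569601/48661191875666868481.
By linearity of expectation: E[X] = Σ_H E[X_H] = 2862423051509815793 · p^{16} = 2862423051509815793 · 33232930569601/48661191875666868481 = 33232930569601/17.
Numerically: E[X] ≈ 1.95488e+12.

E[X] = 2862423051509815793 · (7/17)^{16} = 33232930569601/17 ≈ 1.95488e+12.


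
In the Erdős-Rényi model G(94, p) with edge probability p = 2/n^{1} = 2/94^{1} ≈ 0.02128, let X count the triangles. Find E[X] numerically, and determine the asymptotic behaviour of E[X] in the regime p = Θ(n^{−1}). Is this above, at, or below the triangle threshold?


Number of potential triangles: C(94, 3) = 134044.
Each occurs with probability p³ ≈ (0.02128)³ ≈ 9.631777e-06.
By linearity: E[X] = C(94, 3)·p³ ≈ 134044 · 9.631777e-06 ≈ 1.2911.
Here α = 1, so p = 2/n is exactly at the triangle threshold p ~ 1/n. Asymptotically E[X] → c³/6 = 2³/6 = 4/3 ≈ 1.3333, a bounded constant. In this regime the triangle count is asymptotically Poisson(c³/6).

E[X] ≈ 1.2911; in regime p = Θ(1/n^{1}) E[X] stays bounded (at the triangle threshold p ~ 1/n).


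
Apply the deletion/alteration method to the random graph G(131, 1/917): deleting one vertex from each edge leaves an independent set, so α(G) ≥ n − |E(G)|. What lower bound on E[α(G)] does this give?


E[|E(G)|] = C(131, 2)·p = 8515 · (1/917) = 65/7.
E[α(G)] ≥ n − E[|E(G)|] = 131 − 65/7 = 852/7.
Numerically: ≈ 121.714.
(This is only a lower bound; the true E[α(G)] may be larger.)

E[α(G)] ≥ 852/7 ≈ 121.714.


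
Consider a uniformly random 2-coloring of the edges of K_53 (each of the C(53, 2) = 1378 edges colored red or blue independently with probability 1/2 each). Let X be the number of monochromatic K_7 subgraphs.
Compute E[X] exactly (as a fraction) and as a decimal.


Let X = Σ_S X_S over the C(53, 7) = 154143080 subsets S of size 7, where X_S = 1 if the K_7 on S is monochromatic.
For a fixed S, the K_7 on S has C(7, 2) = 21 edges. P[all 21 edges red] = (1/2)^21, and likewise for blue, so P[monochromatic] = 2·(1/2)^21 = 2^{1 − 21} = 1/1048576.
Summing: E[X] = C(53, 7) · 2^{1 − 21} = 154143080 · 1/1048576 = 19267885/131072.
Numerically: E[X] ≈ 147.002296.

E[X] = C(53,7)·2^(1−C(7,2)) = 19267885/131072 ≈ 147.002296.


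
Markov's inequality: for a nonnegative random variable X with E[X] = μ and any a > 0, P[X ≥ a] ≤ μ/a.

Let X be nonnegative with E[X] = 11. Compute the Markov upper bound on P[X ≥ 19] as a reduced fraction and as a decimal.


μ = E[X] = 11, a = 19.
Markov: P[X ≥ 19] ≤ μ/a = (11)/19 = 11/19.
Numerically: ≈ 0.579.
(Since a = 19 > μ = 11.000, the bound 11/19 is < 1 and informative.)

P[X ≥ 19] ≤ 11/19 ≈ 0.579.


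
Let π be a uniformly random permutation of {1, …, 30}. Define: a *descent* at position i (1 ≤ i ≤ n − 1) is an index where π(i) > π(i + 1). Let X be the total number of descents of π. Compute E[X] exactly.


Write X = Σ X_I over i = 1, …, 29, with X_I the indicator of one descent.
There are 29 indicators.
For each fixed i, the pair (π(i), π(i+1)) is a uniformly random ordered pair of distinct values from {1, …, 30}; by symmetry P[π(i) > π(i+1)] = 1/2.
By linearity: E[X] = 29 · (1/2) = (30 − 1) · (1/2) = 29/2 ≈ 14.500000.

E[X] = 29/2 = 14.500000.


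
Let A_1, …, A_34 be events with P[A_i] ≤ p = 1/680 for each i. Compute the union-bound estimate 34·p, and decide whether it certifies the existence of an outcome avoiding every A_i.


Union bound: P[∪_{i=1}^{34} A_i] ≤ Σ_i P[A_i] ≤ 34·p = 34·(1/680) = 1/20.
Numerically: 1/20 ≈ 0.050000.
Is 1/20 < 1? YES.
Since P[∪ A_i] ≤ 1/20 < 1, the complement has P[∩ A_i^c] ≥ 1 − 1/20 = 19/20 > 0, so some outcome avoids every A_i.

34·p = 1/20 ≈ 0.050000; existence CERTIFIED by the union bound.


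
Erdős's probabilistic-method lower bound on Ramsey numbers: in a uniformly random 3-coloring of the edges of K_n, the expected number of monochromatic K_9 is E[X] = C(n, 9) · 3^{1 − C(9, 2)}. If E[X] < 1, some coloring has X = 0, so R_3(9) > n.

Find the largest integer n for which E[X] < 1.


We need C(n, 9) · 3^{1 − 36} < 1, i.e. C(n, 9) < 3^{36 − 1} = 50031545098999707.
Check values of n near the boundary:
  n = 300: C(300, 9) = 48052241692154700; 48052241692154700 < 50031545098999707? YES
  n = 301: C(301, 9) = 49533303936090975; 49533303936090975 < 50031545098999707? YES
  n = 302: C(302, 9) = 51054804739588650; 51054804739588650 < 50031545098999707? NO
  n = 303: C(303, 9) = 52617706925494425; 52617706925494425 < 50031545098999707? NO
  n = 304: C(304, 9) = 54222992899492560; 54222992899492560 < 50031545098999707? NO
The largest n with C(n, 9) < 50031545098999707 is n = 301 (where E[X] = 16511101312030325/16677181699666569 ≈ 0.9900). Hence R_3(9) > 301, i.e. R_3(9) ≥ 302.

Largest n = 301; hence R_3(9) > 301.
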